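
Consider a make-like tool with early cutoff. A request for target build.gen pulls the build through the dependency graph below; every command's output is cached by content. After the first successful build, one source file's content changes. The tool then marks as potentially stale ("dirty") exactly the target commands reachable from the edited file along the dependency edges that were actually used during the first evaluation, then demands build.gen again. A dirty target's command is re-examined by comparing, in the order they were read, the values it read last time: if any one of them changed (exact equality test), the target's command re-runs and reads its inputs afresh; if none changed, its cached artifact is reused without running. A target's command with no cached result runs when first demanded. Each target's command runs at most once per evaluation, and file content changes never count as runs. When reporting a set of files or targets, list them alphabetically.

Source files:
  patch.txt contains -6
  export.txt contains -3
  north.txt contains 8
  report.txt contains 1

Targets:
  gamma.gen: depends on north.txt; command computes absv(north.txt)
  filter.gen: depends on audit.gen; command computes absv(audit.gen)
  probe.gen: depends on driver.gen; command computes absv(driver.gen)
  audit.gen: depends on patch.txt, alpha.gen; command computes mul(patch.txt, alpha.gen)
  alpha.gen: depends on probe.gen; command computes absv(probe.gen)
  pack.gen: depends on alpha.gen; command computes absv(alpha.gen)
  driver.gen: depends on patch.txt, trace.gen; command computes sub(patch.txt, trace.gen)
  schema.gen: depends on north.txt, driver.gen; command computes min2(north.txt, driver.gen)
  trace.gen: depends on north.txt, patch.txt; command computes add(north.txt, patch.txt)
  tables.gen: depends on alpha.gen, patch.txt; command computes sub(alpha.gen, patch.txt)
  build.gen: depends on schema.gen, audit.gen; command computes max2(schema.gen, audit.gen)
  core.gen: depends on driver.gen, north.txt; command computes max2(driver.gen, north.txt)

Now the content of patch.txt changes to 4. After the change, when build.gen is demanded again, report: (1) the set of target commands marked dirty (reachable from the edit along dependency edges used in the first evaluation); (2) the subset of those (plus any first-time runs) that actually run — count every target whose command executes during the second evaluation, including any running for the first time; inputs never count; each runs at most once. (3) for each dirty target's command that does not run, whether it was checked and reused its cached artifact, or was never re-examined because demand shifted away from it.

The edit dirties: alpha.gen, audit.gen, build.gen, driver.gen, probe.gen, schema.gen, trace.gen.
4 target commands run: audit.gen, build.gen, driver.gen, trace.gen.
Cache hits after checking: alpha.gen, probe.gen, schema.gen.
Note where the cutoff bites: probe.gen is checked, finds nothing changed, and keeps its cache.

First demand of the output computes:
  trace.gen = add(8, -6) = 2
  driver.gen = sub(-6, 2) = -8
  probe.gen = absv(-8) = 8
  alpha.gen = absv(8) = 8
  audit.gen = mul(-6, 8) = -48
  schema.gen = min2(8, -8) = -8
  build.gen = max2(-8, -48) = -8

After the edit, cleaning proceeds:
  trace.gen: a read changed (patch.txt -6->4) — executes, giving 12.
  driver.gen: a read changed (patch.txt -6->4; trace.gen 2->12) — executes, giving -8 — identical to its old value.
  probe.gen: dirty, but its reads are unchanged (driver.gen unchanged); cached 8 stands.
  alpha.gen: dirty, but its reads are unchanged (probe.gen unchanged); cached 8 stands.
  audit.gen: a read changed (patch.txt -6->4) — executes, giving 32.
  schema.gen: dirty, but its reads are unchanged (north.txt unchanged, driver.gen unchanged); cached -8 stands.
  build.gen: a read changed (audit.gen -48->32) — executes, giving 32.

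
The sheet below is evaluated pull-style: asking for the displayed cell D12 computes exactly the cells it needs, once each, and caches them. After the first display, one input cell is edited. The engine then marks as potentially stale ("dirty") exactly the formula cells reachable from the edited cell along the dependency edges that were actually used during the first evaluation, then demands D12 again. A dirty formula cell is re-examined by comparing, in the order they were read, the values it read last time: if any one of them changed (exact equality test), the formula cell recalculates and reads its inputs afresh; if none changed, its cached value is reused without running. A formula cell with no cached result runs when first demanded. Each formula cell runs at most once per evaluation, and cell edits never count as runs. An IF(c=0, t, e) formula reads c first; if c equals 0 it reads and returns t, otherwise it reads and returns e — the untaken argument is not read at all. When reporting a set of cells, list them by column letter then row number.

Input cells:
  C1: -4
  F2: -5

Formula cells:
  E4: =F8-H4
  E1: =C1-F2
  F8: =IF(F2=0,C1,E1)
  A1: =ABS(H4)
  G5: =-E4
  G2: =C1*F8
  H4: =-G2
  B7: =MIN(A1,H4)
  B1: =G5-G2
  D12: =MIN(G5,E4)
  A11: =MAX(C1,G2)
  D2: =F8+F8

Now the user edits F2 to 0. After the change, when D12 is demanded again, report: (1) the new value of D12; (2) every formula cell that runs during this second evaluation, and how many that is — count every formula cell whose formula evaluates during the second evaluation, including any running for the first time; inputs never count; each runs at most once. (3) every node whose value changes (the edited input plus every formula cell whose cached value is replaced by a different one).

Demanding D12 again yields -12.
6 formula cells run: D12, E4, F8, G2, G5, H4.
The nodes whose values change: D12, E4, F2, F8, G2, G5, H4.
Note the branch switch — demand abandons E1, which is never re-examined.

First demand of the output computes:
  E1 = -4 - -5 = 1
  F8 = IF(F2=0: F2=-5 -> else branch E1) = 1
  G2 = -4 * 1 = -4
  H4 = -(-4) = 4
  E4 = 1 - 4 = -3
  G5 = -(-3) = 3
  D12 = MIN(3, -3) = -3

After the edit, cleaning proceeds:
  E1: stays stale; no demand reaches it after the flip.
  F8: a read changed (F2 -5->0) — executes, giving -4.
  G2: a read changed (F8 1->-4) — executes, giving 16.
  H4: a read changed (G2 -4->16) — executes, giving -16.
  E4: a read changed (F8 1->-4; H4 4->-16) — executes, giving 12.
  G5: a read changed (E4 -3->12) — executes, giving -12.
  D12: a read changed (G5 3->-12; E4 -3->12) — executes, giving -12.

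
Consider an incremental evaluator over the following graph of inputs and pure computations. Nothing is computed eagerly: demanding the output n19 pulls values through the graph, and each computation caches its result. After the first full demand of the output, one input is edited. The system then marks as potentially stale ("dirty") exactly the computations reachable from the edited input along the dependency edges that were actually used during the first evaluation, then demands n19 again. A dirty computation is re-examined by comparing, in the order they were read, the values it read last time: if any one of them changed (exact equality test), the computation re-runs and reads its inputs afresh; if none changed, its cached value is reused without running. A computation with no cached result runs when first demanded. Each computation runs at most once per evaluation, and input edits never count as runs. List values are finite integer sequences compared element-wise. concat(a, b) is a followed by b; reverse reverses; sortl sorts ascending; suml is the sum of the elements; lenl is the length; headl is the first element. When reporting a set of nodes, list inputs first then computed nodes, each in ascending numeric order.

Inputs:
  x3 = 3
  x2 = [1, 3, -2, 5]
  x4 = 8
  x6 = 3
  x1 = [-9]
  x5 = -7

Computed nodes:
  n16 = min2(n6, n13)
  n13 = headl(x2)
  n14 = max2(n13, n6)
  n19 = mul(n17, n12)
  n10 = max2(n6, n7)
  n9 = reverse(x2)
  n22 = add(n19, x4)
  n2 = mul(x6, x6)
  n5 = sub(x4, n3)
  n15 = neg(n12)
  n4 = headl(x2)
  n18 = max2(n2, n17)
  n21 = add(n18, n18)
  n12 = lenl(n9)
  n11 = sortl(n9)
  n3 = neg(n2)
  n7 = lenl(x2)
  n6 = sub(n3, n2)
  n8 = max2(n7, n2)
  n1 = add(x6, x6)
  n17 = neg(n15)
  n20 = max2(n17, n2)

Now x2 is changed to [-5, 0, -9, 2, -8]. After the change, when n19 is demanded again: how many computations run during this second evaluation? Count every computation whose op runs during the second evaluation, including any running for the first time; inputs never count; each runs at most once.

Initial pass — values computed on the first demand:
  n9 = reverse([1, 3, -2, 5]) = [5, -2, 3, 1]
  n12 = lenl([5, -2, 3, 1]) = 4
  n15 = neg(4) = -4
  n17 = neg(-4) = 4
  n19 = mul(4, 4) = 16

Second demand — change propagation:
  n9: re-runs because x2 [1, 3, -2, 5]->[-5, 0, -9, 2, -8]; new result [-8, 2, -9, 0, -5].
  n12: re-runs because n9 [5, -2, 3, 1]->[-8, 2, -9, 0, -5]; new result 5.
  n15: re-runs because n12 4->5; new result -5.
  n17: re-runs because n15 -4->-5; new result 5.
  n19: re-runs because n17 4->5; n12 4->5; new result 25.

Run set: n9, n12, n15, n17, n19 (5 run).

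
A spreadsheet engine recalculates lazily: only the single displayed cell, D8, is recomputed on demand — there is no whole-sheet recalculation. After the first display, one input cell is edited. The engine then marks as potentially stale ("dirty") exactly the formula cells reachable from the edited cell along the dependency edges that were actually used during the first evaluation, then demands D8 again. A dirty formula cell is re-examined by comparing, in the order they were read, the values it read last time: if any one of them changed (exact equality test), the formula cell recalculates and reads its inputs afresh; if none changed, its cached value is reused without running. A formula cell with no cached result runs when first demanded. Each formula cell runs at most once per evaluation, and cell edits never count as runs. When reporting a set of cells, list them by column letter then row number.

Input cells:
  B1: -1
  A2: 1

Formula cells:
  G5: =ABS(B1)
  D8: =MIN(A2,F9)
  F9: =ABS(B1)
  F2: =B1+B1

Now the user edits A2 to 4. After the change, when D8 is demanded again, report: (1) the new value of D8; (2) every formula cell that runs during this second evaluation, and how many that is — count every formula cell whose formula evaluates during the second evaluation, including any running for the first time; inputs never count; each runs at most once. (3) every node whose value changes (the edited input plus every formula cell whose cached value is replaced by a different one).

First evaluation (everything demanded from the output):
  F9 = ABS(-1) = 1
  D8 = MIN(1, 1) = 1

Propagation after the edit:
  D8: runs — A2 1->4; result 1 (same value as before).

New value of D8: 1.
Formula cells that run: D8 — 1 in total.
Values that change: A2.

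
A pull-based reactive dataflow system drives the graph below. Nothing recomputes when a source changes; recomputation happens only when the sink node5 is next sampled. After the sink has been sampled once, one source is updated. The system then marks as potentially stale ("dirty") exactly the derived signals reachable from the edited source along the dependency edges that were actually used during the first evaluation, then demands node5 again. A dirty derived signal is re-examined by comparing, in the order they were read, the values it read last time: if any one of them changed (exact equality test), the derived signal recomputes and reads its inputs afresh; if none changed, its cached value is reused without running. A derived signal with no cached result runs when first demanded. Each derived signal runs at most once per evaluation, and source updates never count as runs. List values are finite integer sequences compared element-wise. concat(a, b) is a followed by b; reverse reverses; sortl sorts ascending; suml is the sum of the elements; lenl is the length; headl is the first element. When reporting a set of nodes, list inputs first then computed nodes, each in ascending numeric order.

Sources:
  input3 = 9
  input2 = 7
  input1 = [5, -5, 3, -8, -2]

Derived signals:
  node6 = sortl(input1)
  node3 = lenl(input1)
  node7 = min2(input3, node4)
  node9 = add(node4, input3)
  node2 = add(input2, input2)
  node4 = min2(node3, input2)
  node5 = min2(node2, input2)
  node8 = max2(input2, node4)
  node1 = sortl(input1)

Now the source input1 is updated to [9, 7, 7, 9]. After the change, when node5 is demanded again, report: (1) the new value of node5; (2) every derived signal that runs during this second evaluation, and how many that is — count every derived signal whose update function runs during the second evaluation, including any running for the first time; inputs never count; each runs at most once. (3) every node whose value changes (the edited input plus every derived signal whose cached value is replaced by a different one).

New value of node5: 7.
Derived signals that run: none — 0 in total.
Values that change: input1.
Key observation: input1 is never demanded by the output, so the edit triggers no recomputation at all.

First evaluation (everything demanded from the output):
  node2 = add(7, 7) = 14
  node5 = min2(14, 7) = 7

Propagation after the edit:
  input1 feeds no computation that the output demands — nothing is marked dirty and nothing runs.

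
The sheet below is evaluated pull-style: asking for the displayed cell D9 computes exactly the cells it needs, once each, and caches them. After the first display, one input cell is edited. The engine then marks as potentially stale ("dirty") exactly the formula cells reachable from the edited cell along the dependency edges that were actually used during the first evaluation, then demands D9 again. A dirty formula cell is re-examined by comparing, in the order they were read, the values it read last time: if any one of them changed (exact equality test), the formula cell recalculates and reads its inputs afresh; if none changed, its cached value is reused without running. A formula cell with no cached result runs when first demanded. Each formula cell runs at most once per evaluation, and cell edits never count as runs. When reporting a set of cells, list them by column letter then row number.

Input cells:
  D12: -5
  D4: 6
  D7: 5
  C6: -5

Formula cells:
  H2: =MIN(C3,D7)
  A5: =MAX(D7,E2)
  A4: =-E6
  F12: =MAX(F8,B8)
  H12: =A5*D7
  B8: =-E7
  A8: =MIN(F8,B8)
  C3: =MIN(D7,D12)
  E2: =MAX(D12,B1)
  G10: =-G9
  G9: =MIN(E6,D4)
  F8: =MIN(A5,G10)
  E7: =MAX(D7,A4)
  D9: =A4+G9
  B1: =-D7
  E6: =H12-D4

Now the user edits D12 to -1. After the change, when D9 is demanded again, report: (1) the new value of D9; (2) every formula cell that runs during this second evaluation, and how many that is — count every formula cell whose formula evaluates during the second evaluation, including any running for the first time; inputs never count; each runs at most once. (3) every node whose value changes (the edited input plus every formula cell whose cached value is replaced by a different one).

Demanding D9 again yields -13.
2 formula cells run: A5, E2.
The nodes whose values change: D12, E2.
Note the absorption at A5: it re-runs yet its value is the same, leaving the output's value untouched.

First demand of the output computes:
  B1 = -(5) = -5
  E2 = MAX(-5, -5) = -5
  A5 = MAX(5, -5) = 5
  H12 = 5 * 5 = 25
  E6 = 25 - 6 = 19
  A4 = -(19) = -19
  G9 = MIN(19, 6) = 6
  D9 = -19 + 6 = -13

After the edit, cleaning proceeds:
  E2: a read changed (D12 -5->-1) — executes, giving -1.
  A5: a read changed (E2 -5->-1) — executes, giving 5 — identical to its old value.
  H12: dirty, but its reads are unchanged (A5 unchanged, D7 unchanged); cached 25 stands.
  E6: dirty, but its reads are unchanged (H12 unchanged, D4 unchanged); cached 19 stands.
  A4: dirty, but its reads are unchanged (E6 unchanged); cached -19 stands.
  G9: dirty, but its reads are unchanged (E6 unchanged, D4 unchanged); cached 6 stands.
  D9: dirty, but its reads are unchanged (A4 unchanged, G9 unchanged); cached -13 stands.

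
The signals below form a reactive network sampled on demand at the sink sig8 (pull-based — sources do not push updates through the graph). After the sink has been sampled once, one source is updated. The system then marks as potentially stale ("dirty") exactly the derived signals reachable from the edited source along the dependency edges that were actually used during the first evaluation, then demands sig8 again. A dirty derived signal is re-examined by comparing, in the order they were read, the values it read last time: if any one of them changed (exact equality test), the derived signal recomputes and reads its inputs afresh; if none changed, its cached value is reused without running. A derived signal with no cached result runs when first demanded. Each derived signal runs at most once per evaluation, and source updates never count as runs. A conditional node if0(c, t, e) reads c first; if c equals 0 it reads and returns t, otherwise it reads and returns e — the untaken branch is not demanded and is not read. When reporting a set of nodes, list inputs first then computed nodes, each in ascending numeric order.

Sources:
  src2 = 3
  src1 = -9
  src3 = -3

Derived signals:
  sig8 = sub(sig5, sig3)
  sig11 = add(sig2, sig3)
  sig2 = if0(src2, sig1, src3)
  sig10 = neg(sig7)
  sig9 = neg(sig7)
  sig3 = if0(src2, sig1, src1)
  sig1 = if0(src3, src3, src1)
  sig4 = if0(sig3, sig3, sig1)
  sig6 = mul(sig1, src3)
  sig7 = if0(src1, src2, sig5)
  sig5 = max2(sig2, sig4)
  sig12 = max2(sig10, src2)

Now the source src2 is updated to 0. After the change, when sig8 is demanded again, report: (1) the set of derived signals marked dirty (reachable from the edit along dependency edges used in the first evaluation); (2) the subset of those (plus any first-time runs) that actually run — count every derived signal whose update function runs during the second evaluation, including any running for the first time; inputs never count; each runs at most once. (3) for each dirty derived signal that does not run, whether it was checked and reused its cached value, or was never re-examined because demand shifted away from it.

Initial pass — values computed on the first demand:
  sig1 = if0(src3=-3 -> else branch src1) = -9
  sig2 = if0(src2=3 -> else branch src3) = -3
  sig3 = if0(src2=3 -> else branch src1) = -9
  sig4 = if0(sig3=-9 -> else branch sig1) = -9
  sig5 = max2(-3, -9) = -3
  sig8 = sub(-3, -9) = 6

Second demand — change propagation:
  sig2: re-runs because src2 3->0; new result -9.
  sig3: re-runs because src2 3->0; new result -9 (unchanged).
  sig4: re-examined; everything it read last time is the same (sig3 unchanged, sig1 unchanged) — cache -9 kept, no run.
  sig5: re-runs because sig2 -3->-9; new result -9.
  sig8: re-runs because sig5 -3->-9; new result 0.

The important point: at sig4 every value read last time is unchanged, so the dirty flag clears without a run.

Dirty set: sig2, sig3, sig4, sig5, sig8.
Run set: sig2, sig3, sig5, sig8 (4 run).
Re-examined without running (cache reused): sig4.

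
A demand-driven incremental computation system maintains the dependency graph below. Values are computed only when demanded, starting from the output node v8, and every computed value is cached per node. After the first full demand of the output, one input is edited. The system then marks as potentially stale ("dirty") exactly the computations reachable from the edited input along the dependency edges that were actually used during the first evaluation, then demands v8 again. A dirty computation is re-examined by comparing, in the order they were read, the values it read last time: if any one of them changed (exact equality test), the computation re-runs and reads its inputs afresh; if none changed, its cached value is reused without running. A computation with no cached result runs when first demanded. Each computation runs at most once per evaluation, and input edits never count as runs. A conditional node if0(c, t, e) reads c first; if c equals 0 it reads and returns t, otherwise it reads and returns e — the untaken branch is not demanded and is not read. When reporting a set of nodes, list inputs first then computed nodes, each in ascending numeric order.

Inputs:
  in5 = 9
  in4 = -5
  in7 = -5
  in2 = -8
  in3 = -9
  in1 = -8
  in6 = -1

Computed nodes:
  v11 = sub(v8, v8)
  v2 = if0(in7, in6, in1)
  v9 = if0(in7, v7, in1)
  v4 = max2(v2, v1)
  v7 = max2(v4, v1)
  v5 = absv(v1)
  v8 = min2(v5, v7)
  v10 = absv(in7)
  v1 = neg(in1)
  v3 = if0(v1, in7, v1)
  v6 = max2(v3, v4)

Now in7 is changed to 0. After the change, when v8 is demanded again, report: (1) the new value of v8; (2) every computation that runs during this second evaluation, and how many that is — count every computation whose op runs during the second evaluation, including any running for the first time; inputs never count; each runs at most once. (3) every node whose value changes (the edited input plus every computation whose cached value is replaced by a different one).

New value of v8: 8.
Computations that run: v2, v4 — 2 in total.
Values that change: in7, v2.
Key observation: the change is absorbed at v4 — it re-runs but produces the same value, and the output's value is unchanged.

First evaluation (everything demanded from the output):
  v1 = neg(-8) = 8
  v2 = if0(in7=-5 -> else branch in1) = -8
  v4 = max2(-8, 8) = 8
  v5 = absv(8) = 8
  v7 = max2(8, 8) = 8
  v8 = min2(8, 8) = 8

Propagation after the edit:
  v2: runs — in7 -5->0; result -1.
  v4: runs — v2 -8->-1; result 8 (same value as before).
  v7: checked — values it read are unchanged (v4 unchanged, v1 unchanged); reused cached 8 without running.
  v8: checked — values it read are unchanged (v5 unchanged, v7 unchanged); reused cached 8 without running.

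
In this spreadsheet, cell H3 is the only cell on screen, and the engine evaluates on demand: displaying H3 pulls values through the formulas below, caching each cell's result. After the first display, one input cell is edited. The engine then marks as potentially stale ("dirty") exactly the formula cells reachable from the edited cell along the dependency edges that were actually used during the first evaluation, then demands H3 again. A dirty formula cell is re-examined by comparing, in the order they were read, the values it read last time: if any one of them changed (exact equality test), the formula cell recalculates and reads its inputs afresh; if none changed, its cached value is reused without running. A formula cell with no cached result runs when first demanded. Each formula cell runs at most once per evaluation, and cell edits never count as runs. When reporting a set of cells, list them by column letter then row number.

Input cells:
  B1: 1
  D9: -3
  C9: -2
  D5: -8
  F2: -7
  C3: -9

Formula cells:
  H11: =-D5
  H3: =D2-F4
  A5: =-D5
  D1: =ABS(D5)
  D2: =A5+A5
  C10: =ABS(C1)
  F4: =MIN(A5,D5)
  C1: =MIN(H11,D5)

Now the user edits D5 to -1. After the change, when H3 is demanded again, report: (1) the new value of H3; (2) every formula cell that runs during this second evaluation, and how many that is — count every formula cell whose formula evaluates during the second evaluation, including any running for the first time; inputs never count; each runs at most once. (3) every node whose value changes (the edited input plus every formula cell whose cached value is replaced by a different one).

Initial pass — values computed on the first demand:
  A5 = -(-8) = 8
  D2 = 8 + 8 = 16
  F4 = MIN(8, -8) = -8
  H3 = 16 - -8 = 24

Second demand — change propagation:
  A5: re-runs because D5 -8->-1; new result 1.
  D2: re-runs because A5 8->1; A5 8->1; new result 2.
  F4: re-runs because A5 8->1; D5 -8->-1; new result -1.
  H3: re-runs because D2 16->2; F4 -8->-1; new result 3.

H3 now evaluates to 3.
Run set: A5, D2, F4, H3 (4 run).
Changed values: A5, D2, D5, F4, H3.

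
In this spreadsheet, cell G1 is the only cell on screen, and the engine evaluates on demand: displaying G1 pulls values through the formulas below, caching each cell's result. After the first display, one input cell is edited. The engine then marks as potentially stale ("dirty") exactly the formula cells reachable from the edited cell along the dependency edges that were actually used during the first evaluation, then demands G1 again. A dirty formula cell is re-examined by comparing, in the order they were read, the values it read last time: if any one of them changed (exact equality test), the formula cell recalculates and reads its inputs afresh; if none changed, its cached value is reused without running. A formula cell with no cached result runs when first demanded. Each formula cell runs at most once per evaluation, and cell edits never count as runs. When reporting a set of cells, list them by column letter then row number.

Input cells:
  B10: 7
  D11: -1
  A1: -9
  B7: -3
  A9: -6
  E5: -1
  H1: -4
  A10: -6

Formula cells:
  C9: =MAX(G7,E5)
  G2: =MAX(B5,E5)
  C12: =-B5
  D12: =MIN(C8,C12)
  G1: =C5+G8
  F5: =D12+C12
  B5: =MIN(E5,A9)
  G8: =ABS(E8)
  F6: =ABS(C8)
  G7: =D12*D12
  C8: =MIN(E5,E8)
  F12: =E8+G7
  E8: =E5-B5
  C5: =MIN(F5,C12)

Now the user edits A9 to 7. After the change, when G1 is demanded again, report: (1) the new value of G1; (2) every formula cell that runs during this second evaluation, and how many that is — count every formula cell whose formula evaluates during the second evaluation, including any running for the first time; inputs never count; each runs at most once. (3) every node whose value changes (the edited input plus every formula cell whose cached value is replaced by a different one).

Initial pass — values computed on the first demand:
  B5 = MIN(-1, -6) = -6
  C12 = -(-6) = 6
  E8 = -1 - -6 = 5
  C8 = MIN(-1, 5) = -1
  D12 = MIN(-1, 6) = -1
  F5 = -1 + 6 = 5
  C5 = MIN(5, 6) = 5
  G8 = ABS(5) = 5
  G1 = 5 + 5 = 10

Second demand — change propagation:
  B5: re-runs because A9 -6->7; new result -1.
  C12: re-runs because B5 -6->-1; new result 1.
  E8: re-runs because B5 -6->-1; new result 0.
  C8: re-runs because E8 5->0; new result -1 (unchanged).
  D12: re-runs because C12 6->1; new result -1 (unchanged).
  F5: re-runs because C12 6->1; new result 0.
  C5: re-runs because F5 5->0; C12 6->1; new result 0.
  G8: re-runs because E8 5->0; new result 0.
  G1: re-runs because C5 5->0; G8 5->0; new result 0.

G1 now evaluates to 0.
Run set: B5, C5, C8, C12, D12, E8, F5, G1, G8 (9 run).
Changed values: A9, B5, C5, C12, E8, F5, G1, G8.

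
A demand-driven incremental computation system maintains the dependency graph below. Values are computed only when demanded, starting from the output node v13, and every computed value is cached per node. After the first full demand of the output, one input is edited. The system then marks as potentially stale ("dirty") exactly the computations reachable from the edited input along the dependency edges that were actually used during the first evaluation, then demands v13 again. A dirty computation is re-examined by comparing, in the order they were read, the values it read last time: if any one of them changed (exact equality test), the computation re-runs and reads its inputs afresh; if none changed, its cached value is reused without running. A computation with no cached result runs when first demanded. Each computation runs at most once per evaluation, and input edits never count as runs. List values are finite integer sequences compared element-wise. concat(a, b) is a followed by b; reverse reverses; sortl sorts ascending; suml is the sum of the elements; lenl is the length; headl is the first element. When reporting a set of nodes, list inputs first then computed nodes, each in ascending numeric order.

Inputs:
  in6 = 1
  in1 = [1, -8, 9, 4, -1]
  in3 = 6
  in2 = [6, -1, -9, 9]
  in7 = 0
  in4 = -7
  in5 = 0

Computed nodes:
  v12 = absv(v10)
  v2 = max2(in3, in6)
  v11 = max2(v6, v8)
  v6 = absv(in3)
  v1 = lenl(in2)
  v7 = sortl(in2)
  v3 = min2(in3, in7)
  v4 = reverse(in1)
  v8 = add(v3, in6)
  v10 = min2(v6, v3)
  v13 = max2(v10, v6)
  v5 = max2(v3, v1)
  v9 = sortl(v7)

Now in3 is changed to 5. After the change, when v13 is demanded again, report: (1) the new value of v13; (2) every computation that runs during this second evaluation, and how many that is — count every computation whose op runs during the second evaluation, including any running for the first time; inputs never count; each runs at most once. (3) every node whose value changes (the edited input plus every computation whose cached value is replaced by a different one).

First evaluation (everything demanded from the output):
  v3 = min2(6, 0) = 0
  v6 = absv(6) = 6
  v10 = min2(6, 0) = 0
  v13 = max2(0, 6) = 6

Propagation after the edit:
  v3: runs — in3 6->5; result 0 (same value as before).
  v6: runs — in3 6->5; result 5.
  v10: runs — v6 6->5; result 0 (same value as before).
  v13: runs — v6 6->5; result 5.

New value of v13: 5.
Computations that run: v3, v6, v10, v13 — 4 in total.
Values that change: in3, v6, v13.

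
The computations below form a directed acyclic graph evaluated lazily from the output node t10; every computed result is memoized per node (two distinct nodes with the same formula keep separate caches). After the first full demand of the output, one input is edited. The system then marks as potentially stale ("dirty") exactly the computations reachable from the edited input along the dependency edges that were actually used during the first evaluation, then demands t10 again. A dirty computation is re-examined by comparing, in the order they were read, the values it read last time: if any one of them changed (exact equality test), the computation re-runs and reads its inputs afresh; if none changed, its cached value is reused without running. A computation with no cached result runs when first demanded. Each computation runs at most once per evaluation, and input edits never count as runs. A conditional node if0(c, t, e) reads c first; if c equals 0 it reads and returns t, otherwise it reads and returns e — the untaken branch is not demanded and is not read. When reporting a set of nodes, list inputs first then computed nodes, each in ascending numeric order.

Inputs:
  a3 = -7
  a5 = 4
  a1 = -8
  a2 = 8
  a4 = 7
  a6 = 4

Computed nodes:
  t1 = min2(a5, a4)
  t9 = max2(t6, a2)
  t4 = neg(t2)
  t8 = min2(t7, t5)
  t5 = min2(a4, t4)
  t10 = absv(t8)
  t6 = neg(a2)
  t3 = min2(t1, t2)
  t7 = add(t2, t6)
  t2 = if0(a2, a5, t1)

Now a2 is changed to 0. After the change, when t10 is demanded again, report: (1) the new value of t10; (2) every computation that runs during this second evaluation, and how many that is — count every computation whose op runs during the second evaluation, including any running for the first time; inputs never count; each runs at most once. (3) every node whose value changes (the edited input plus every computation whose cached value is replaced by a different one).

Demanding t10 again yields 4.
4 computations run: t2, t6, t7, t8.
The nodes whose values change: a2, t6, t7.
Note where the cutoff bites: t4 is checked, finds nothing changed, and keeps its cache.

First demand of the output computes:
  t1 = min2(4, 7) = 4
  t2 = if0(a2=8 -> else branch t1) = 4
  t4 = neg(4) = -4
  t5 = min2(7, -4) = -4
  t6 = neg(8) = -8
  t7 = add(4, -8) = -4
  t8 = min2(-4, -4) = -4
  t10 = absv(-4) = 4

After the edit, cleaning proceeds:
  t2: a read changed (a2 8->0) — executes, giving 4 — identical to its old value.
  t4: dirty, but its reads are unchanged (t2 unchanged); cached -4 stands.
  t5: dirty, but its reads are unchanged (a4 unchanged, t4 unchanged); cached -4 stands.
  t6: a read changed (a2 8->0) — executes, giving 0.
  t7: a read changed (t6 -8->0) — executes, giving 4.
  t8: a read changed (t7 -4->4) — executes, giving -4 — identical to its old value.
  t10: dirty, but its reads are unchanged (t8 unchanged); cached 4 stands.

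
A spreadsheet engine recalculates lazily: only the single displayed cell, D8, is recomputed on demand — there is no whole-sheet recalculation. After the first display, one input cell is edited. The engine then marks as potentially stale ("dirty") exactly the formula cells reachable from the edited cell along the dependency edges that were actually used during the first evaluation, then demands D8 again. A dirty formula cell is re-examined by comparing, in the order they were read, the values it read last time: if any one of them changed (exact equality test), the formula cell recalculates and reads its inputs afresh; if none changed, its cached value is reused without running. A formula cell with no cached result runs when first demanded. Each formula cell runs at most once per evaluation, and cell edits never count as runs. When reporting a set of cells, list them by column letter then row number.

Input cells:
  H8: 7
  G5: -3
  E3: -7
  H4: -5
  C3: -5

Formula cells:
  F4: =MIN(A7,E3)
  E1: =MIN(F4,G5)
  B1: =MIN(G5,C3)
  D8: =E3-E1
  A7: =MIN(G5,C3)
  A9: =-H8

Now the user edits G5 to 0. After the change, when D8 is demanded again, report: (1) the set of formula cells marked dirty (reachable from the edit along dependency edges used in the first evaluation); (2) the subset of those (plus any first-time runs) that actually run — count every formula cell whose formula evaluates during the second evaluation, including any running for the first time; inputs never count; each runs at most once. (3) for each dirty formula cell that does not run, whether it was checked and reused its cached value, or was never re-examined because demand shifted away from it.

First evaluation (everything demanded from the output):
  A7 = MIN(-3, -5) = -5
  F4 = MIN(-5, -7) = -7
  E1 = MIN(-7, -3) = -7
  D8 = -7 - -7 = 0

Propagation after the edit:
  A7: runs — G5 -3->0; result -5 (same value as before).
  F4: checked — values it read are unchanged (A7 unchanged, E3 unchanged); reused cached -7 without running.
  E1: runs — G5 -3->0; result -7 (same value as before).
  D8: checked — values it read are unchanged (E3 unchanged, E1 unchanged); reused cached 0 without running.

Key observation: the cutoff stops propagation at F4 — its inputs' values are unchanged, so it reuses its cache.

Marked dirty: A7, D8, E1, F4.
Formula cells that run: A7, E1 — 2 in total.
Checked but reused from cache: D8, F4.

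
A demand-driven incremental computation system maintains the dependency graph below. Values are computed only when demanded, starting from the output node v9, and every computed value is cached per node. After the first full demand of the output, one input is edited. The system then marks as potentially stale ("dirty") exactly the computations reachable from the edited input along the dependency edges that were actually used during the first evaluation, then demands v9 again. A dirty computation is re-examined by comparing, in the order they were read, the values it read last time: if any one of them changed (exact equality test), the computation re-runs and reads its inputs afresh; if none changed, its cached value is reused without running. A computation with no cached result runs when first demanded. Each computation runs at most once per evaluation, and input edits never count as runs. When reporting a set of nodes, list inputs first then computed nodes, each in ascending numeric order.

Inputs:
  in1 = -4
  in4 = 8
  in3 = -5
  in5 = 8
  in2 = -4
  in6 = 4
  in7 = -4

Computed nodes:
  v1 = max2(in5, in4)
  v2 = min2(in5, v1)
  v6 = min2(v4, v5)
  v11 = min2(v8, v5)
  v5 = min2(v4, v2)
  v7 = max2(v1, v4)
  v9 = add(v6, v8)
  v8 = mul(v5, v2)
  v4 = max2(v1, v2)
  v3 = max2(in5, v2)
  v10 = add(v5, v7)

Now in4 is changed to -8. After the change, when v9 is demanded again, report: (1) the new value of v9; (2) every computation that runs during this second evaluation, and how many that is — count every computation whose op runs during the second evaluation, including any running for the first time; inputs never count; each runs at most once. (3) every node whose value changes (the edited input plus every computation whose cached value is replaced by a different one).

New value of v9: 72.
Computations that run: v1 — 1 in total.
Values that change: in4.
Key observation: the change is absorbed at v1 — it re-runs but produces the same value, and the output's value is unchanged.

First evaluation (everything demanded from the output):
  v1 = max2(8, 8) = 8
  v2 = min2(8, 8) = 8
  v4 = max2(8, 8) = 8
  v5 = min2(8, 8) = 8
  v6 = min2(8, 8) = 8
  v8 = mul(8, 8) = 64
  v9 = add(8, 64) = 72

Propagation after the edit:
  v1: runs — in4 8->-8; result 8 (same value as before).
  v2: checked — values it read are unchanged (in5 unchanged, v1 unchanged); reused cached 8 without running.
  v4: checked — values it read are unchanged (v1 unchanged, v2 unchanged); reused cached 8 without running.
  v5: checked — values it read are unchanged (v4 unchanged, v2 unchanged); reused cached 8 without running.
  v6: checked — values it read are unchanged (v4 unchanged, v5 unchanged); reused cached 8 without running.
  v8: checked — values it read are unchanged (v5 unchanged, v2 unchanged); reused cached 64 without running.
  v9: checked — values it read are unchanged (v6 unchanged, v8 unchanged); reused cached 72 without running.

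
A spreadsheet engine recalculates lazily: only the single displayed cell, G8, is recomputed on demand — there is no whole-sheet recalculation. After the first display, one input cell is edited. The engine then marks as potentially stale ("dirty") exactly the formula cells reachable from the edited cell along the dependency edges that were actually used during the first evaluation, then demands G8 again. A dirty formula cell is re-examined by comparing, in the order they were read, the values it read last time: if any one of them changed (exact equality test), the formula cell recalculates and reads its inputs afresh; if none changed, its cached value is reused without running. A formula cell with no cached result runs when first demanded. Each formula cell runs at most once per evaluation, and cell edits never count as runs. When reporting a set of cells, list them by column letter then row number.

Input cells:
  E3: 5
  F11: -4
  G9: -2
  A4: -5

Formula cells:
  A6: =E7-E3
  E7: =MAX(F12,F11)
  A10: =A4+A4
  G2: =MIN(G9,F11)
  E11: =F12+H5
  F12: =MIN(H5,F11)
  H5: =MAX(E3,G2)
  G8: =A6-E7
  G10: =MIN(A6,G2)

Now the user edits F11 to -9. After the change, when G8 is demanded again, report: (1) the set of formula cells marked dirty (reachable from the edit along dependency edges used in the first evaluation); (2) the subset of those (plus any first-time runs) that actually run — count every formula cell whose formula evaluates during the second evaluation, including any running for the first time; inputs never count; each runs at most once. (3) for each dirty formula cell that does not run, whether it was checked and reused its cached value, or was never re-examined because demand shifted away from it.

Marked dirty: A6, E7, F12, G2, G8, H5.
Formula cells that run: A6, E7, F12, G2, G8, H5 — 6 in total.
Every dirty formula cell ran.

First evaluation (everything demanded from the output):
  G2 = MIN(-2, -4) = -4
  H5 = MAX(5, -4) = 5
  F12 = MIN(5, -4) = -4
  E7 = MAX(-4, -4) = -4
  A6 = -4 - 5 = -9
  G8 = -9 - -4 = -5

Propagation after the edit:
  G2: runs — F11 -4->-9; result -9.
  H5: runs — G2 -4->-9; result 5 (same value as before).
  F12: runs — F11 -4->-9; result -9.
  E7: runs — F12 -4->-9; F11 -4->-9; result -9.
  A6: runs — E7 -4->-9; result -14.
  G8: runs — A6 -9->-14; E7 -4->-9; result -5 (same value as before).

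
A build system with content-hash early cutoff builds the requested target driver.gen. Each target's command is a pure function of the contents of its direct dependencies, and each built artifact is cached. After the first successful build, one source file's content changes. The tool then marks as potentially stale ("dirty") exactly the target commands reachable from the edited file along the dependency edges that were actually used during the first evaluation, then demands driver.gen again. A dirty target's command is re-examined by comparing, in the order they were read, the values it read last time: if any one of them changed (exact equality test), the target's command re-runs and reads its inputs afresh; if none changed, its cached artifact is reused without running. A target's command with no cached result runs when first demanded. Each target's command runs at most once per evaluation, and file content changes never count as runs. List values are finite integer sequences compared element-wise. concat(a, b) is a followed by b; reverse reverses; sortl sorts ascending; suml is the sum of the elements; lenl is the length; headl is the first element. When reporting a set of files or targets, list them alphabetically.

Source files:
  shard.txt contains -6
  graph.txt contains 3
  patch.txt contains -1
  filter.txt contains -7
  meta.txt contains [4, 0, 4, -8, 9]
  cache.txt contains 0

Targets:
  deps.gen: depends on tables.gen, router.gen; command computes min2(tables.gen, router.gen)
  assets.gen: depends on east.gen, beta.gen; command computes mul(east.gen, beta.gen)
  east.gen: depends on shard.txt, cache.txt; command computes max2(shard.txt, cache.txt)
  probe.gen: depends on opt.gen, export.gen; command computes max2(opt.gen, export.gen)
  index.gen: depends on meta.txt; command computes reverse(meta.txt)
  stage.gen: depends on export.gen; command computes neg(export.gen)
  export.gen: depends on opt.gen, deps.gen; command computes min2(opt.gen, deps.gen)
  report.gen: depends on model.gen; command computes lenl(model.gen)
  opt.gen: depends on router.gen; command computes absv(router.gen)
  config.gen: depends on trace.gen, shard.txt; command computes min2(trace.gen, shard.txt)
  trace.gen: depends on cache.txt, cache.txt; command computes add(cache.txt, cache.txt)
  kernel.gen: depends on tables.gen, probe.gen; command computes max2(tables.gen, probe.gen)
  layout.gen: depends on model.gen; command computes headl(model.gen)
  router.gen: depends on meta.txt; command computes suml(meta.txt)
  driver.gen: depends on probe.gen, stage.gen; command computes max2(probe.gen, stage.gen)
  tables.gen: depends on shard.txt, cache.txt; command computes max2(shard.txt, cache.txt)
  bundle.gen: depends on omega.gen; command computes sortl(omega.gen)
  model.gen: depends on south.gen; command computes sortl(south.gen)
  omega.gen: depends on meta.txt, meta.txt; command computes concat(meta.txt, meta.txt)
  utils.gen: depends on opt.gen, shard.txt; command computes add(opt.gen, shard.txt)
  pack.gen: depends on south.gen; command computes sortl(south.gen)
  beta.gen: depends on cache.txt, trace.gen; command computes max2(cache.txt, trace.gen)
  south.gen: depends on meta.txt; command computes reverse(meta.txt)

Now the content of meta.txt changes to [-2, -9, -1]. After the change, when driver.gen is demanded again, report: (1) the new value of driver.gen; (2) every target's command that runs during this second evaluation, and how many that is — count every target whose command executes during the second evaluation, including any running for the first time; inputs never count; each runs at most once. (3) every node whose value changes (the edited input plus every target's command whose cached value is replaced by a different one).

New value of driver.gen: 12.
Target commands that run: deps.gen, driver.gen, export.gen, opt.gen, probe.gen, router.gen, stage.gen — 7 in total.
Values that change: deps.gen, driver.gen, export.gen, meta.txt, opt.gen, probe.gen, router.gen, stage.gen.

First evaluation (everything demanded from the output):
  router.gen = suml([4, 0, 4, -8, 9]) = 9
  opt.gen = absv(9) = 9
  tables.gen = max2(-6, 0) = 0
  deps.gen = min2(0, 9) = 0
  export.gen = min2(9, 0) = 0
  probe.gen = max2(9, 0) = 9
  stage.gen = neg(0) = 0
  driver.gen = max2(9, 0) = 9

Propagation after the edit:
  router.gen: runs — meta.txt [4, 0, 4, -8, 9]->[-2, -9, -1]; result -12.
  deps.gen: runs — router.gen 9->-12; result -12.
  opt.gen: runs — router.gen 9->-12; result 12.
  export.gen: runs — opt.gen 9->12; deps.gen 0->-12; result -12.
  probe.gen: runs — opt.gen 9->12; export.gen 0->-12; result 12.
  stage.gen: runs — export.gen 0->-12; result 12.
  driver.gen: runs — probe.gen 9->12; stage.gen 0->12; result 12.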